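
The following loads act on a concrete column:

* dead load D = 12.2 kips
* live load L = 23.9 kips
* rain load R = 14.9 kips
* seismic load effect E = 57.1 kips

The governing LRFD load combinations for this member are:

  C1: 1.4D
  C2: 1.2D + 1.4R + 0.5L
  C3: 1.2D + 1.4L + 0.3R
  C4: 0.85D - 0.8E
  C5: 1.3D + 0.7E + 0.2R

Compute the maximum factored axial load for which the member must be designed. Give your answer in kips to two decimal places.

58.81 kips

C1: 1.4(12.2) = 17.08
C2: 1.2(12.2) + 1.4(14.9) + 0.5(23.9) = 14.64 + 20.86 + 11.95 = 47.45
C3: 1.2(12.2) + 1.4(23.9) + 0.3(14.9) = 14.64 + 33.46 + 4.47 = 52.57
C4: 0.85(12.2) - 0.8(57.1) = 10.37 - 45.68 = -35.31
C5: 1.3(12.2) + 0.7(57.1) + 0.2(14.9) = 15.86 + 39.97 + 2.98 = 58.81
Combination 5 governs: P_u = 58.81 kips.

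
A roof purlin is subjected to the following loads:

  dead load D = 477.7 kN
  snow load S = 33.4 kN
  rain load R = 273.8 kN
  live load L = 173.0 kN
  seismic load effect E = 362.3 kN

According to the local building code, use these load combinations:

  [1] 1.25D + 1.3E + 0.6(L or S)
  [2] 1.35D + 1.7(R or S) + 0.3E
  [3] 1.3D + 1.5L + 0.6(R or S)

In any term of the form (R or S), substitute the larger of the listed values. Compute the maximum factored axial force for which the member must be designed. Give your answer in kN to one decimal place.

(L or S) → L = 173.0 kN; (R or S) → R = 273.8 kN.
[1] 1.25(477.7) + 1.3(362.3) + 0.6(173.0) = 597.1 + 471.0 + 103.8 = 1171.9
[2] 1.35(477.7) + 1.7(273.8) + 0.3(362.3) = 1219.0
[3] 1.3(477.7) + 1.5(173.0) + 0.6(273.8) = 621.0 + 259.5 + 164.3 = 1044.8
Combination 2 governs: N_u = 1219.0 kN.

1219.0 kN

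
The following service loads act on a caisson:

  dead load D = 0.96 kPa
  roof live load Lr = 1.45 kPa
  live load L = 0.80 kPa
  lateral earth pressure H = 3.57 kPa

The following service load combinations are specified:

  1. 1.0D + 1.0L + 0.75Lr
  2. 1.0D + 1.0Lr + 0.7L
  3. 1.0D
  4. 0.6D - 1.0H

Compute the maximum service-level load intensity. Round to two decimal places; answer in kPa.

2.97 kPa

1. 1.0(0.96) + 1.0(0.80) + 0.75(1.45) = 0.96 + 0.80 + 1.09 = 2.85
2. 1.0(0.96) + 1.0(1.45) + 0.7(0.80) = 0.96 + 1.45 + 0.56 = 2.97
3. 1.0(0.96) = 0.96
4. 0.6(0.96) - 1.0(3.57) = 0.58 - 3.57 = -2.99
Combination 2 governs: q = 2.97 kPa.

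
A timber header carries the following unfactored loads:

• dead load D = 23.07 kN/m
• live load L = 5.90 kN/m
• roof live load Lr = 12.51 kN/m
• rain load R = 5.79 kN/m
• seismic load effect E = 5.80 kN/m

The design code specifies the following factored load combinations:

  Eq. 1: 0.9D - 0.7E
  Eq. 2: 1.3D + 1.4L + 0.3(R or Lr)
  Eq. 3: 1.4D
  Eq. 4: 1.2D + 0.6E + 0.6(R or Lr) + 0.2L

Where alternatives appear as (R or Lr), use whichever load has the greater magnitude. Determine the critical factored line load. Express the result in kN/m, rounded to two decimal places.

(R or Lr) → Lr = 12.51 kN/m.
Eq. 1: 0.9(23.07) - 0.7(5.80) = 20.76 - 4.06 = 16.70
Eq. 2: 1.3(23.07) + 1.4(5.90) + 0.3(12.51) = 29.99 + 8.26 + 3.75 = 42.00
Eq. 3: 1.4(23.07) = 32.30
Eq. 4: 1.2(23.07) + 0.6(5.80) + 0.6(12.51) + 0.2(5.90) = 27.68 + 3.48 + 7.51 + 1.18 = 39.85
Maximum is from combination 2.

42.00 kN/m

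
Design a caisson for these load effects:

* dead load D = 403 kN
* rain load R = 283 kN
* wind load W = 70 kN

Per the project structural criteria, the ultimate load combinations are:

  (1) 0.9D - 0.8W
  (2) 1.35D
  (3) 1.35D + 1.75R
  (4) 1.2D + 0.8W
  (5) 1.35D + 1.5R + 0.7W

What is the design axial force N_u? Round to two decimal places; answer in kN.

(1) 0.9(403) - 0.8(70) = 362.70 - 56.00 = 306.70
(2) 1.35(403) = 544.05
(3) 1.35(403) + 1.75(283) = 544.05 + 495.25 = 1039.30
(4) 1.2(403) + 0.8(70) = 483.60 + 56.00 = 539.60
(5) 1.35(403) + 1.5(283) + 0.7(70) = 544.05 + 424.50 + 49.00 = 1017.55
Combination 3 governs: N_u = 1039.30 kN.

1039.30 kN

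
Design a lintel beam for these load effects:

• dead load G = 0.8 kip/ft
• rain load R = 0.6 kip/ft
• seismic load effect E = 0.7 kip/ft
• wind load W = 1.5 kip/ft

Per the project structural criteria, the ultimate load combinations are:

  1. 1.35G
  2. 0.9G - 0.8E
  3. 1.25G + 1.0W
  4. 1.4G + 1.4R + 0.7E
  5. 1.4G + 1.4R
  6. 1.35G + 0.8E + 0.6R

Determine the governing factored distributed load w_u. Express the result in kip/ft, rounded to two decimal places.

1. 1.35(0.8) = 1.08
2. 0.9(0.8) - 0.8(0.7) = 0.72 - 0.56 = 0.16
3. 1.25(0.8) + 1.0(1.5) = 1.00 + 1.50 = 2.50
4. 1.4(0.8) + 1.4(0.6) + 0.7(0.7) = 1.12 + 0.84 + 0.49 = 2.45
5. 1.4(0.8) + 1.4(0.6) = 1.12 + 0.84 = 1.96
6. 1.35(0.8) + 0.8(0.7) + 0.6(0.6) = 1.08 + 0.56 + 0.36 = 2.00
Combination 3 governs: w_u = 2.50 kip/ft.

2.50 kip/ft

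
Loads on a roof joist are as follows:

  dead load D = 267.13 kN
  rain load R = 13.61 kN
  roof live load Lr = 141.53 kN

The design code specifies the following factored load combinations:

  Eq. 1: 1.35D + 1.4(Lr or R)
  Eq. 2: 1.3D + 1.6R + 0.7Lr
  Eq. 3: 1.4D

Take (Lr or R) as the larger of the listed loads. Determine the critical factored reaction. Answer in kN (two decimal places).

(Lr or R) → Lr = 141.53 kN.
Eq. 1: 1.35(267.13) + 1.4(141.53) = 360.63 + 198.14 = 558.77
Eq. 2: 1.3(267.13) + 1.6(13.61) + 0.7(141.53) = 347.27 + 21.78 + 99.07 = 468.12
Eq. 3: 1.4(267.13) = 373.98
Maximum is from combination 1.

558.77 kN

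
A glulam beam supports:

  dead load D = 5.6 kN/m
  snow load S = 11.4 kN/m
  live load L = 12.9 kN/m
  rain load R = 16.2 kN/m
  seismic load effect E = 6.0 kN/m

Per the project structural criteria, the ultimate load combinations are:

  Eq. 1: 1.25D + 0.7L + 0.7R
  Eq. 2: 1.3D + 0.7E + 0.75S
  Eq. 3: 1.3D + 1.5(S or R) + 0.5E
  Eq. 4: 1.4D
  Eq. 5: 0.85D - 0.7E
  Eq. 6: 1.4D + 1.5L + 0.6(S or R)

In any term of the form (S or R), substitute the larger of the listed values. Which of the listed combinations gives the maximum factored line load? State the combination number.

Combination 6

(S or R) → R = 16.2 kN/m.
Eq. 1: 1.25(5.6) + 0.7(12.9) + 0.7(16.2) = 27.4
Eq. 2: 1.3(5.6) + 0.7(6.0) + 0.75(11.4) = 20.0
Eq. 3: 1.3(5.6) + 1.5(16.2) + 0.5(6.0) = 7.3 + 24.3 + 3.0 = 34.6
Eq. 4: 1.4(5.6) = 7.8
Eq. 5: 0.85(5.6) - 0.7(6.0) = 4.8 - 4.2 = 0.6
Eq. 6: 1.4(5.6) + 1.5(12.9) + 0.6(16.2) = 7.8 + 19.4 + 9.7 = 36.9
The largest value is 36.9 kN/m from combination 6.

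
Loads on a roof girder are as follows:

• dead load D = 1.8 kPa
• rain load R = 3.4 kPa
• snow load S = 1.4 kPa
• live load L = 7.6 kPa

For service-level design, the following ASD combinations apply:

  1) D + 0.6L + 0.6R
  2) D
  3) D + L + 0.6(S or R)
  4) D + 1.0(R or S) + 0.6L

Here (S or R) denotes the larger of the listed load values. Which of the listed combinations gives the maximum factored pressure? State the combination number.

Combination 3

(S or R) → R = 3.4 kPa; (R or S) → R = 3.4 kPa.
1) 1.0(1.8) + 0.6(7.6) + 0.6(3.4) = 1.8 + 4.6 + 2.0 = 8.4
2) 1.0(1.8) = 1.8
3) 1.0(1.8) + 1.0(7.6) + 0.6(3.4) = 1.8 + 7.6 + 2.0 = 11.4
4) 1.0(1.8) + 1.0(3.4) + 0.6(7.6) = 1.8 + 3.4 + 4.6 = 9.8
The largest value is 11.4 kPa from combination 3.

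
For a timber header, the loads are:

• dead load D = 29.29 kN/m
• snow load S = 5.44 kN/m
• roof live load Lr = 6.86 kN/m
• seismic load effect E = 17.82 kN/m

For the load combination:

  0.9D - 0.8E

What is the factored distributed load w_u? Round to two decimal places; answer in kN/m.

0.9(29.29) - 0.8(17.82) = 12.11
w_u = 12.11 kN/m.

12.11 kN/m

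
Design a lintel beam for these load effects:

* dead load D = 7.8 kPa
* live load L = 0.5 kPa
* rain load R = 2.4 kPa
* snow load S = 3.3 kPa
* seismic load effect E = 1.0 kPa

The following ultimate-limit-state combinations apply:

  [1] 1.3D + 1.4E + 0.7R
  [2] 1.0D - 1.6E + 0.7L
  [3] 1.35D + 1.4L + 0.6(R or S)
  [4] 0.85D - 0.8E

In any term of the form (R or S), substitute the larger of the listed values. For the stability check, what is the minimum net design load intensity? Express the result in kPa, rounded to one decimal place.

(R or S) → S = 3.3 kPa.
[1] 1.3(7.8) + 1.4(1.0) + 0.7(2.4) = 10.1 + 1.4 + 1.7 = 13.2
[2] 1.0(7.8) - 1.6(1.0) + 0.7(0.5) = 7.8 - 1.6 + 0.4 = 6.6
[3] 1.35(7.8) + 1.4(0.5) + 0.6(3.3) = 10.5 + 0.7 + 2.0 = 13.2
[4] 0.85(7.8) - 0.8(1.0) = 6.6 - 0.8 = 5.8
Combination 4 gives the minimum: 5.8 kPa.

5.8 kPa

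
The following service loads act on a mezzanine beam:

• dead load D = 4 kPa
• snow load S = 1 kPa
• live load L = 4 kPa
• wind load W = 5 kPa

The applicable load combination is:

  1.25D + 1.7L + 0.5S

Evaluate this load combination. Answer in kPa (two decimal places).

12.30 kPa

1.25(4) + 1.7(4) + 0.5(1) = 12.30
q_u = 12.30 kPa.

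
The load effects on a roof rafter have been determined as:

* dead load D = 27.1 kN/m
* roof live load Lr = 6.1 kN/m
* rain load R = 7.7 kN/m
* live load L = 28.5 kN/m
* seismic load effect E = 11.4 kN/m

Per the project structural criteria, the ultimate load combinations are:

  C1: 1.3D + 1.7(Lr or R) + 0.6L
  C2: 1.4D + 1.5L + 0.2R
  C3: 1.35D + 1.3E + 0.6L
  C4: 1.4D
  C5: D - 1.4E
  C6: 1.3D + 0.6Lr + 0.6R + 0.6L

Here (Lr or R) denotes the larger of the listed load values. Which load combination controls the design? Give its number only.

(Lr or R) → R = 7.7 kN/m.
C1: 1.3(27.1) + 1.7(7.7) + 0.6(28.5) = 65.4
C2: 1.4(27.1) + 1.5(28.5) + 0.2(7.7) = 82.2
C3: 1.35(27.1) + 1.3(11.4) + 0.6(28.5) = 68.5
C4: 1.4(27.1) = 37.9
C5: 1.0(27.1) - 1.4(11.4) = 11.1
C6: 1.3(27.1) + 0.6(6.1) + 0.6(7.7) + 0.6(28.5) = 60.6
The largest value is 82.2 kN/m from combination 2.

Combination 2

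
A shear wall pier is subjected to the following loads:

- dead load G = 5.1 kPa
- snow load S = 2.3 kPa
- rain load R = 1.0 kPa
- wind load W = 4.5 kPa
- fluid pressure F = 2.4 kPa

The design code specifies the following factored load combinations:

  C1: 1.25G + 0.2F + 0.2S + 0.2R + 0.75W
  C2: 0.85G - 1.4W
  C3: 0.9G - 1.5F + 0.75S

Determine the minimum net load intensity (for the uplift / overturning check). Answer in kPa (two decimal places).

-1.97 kPa

C1: 1.25(5.1) + 0.2(2.4) + 0.2(2.3) + 0.2(1.0) + 0.75(4.5) = 10.89
C2: 0.85(5.1) - 1.4(4.5) = -1.97
C3: 0.9(5.1) - 1.5(2.4) + 0.75(2.3) = 4.59 - 3.60 + 1.73 = 2.72
Combination 2 gives the minimum: -1.97 kPa.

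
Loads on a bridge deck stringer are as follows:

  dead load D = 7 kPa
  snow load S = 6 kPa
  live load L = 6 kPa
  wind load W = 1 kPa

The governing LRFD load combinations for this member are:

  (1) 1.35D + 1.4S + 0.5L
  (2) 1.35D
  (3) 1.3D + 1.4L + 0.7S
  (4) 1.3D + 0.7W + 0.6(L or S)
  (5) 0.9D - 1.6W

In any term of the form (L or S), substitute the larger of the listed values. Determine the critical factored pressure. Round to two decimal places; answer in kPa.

(L or S) → L = 6 kPa.
(1) 1.35(7) + 1.4(6) + 0.5(6) = 9.45 + 8.40 + 3.00 = 20.85
(2) 1.35(7) = 9.45
(3) 1.3(7) + 1.4(6) + 0.7(6) = 9.10 + 8.40 + 4.20 = 21.70
(4) 1.3(7) + 0.7(1) + 0.6(6) = 9.10 + 0.70 + 3.60 = 13.40
(5) 0.9(7) - 1.6(1) = 6.30 - 1.60 = 4.70
The controlling combination is 3, giving 21.70 kPa.

21.70 kPa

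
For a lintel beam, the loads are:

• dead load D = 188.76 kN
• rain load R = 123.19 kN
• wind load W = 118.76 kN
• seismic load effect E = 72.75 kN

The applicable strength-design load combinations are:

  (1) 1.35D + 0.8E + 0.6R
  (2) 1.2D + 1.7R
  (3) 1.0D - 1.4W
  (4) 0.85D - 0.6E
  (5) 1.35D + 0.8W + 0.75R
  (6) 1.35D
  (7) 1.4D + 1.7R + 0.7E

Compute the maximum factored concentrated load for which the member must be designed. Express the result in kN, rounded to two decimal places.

(1) 1.35(188.76) + 0.8(72.75) + 0.6(123.19) = 254.83 + 58.20 + 73.91 = 386.94
(2) 1.2(188.76) + 1.7(123.19) = 435.94
(3) 1.0(188.76) - 1.4(118.76) = 188.76 - 166.26 = 22.50
(4) 0.85(188.76) - 0.6(72.75) = 160.45 - 43.65 = 116.80
(5) 1.35(188.76) + 0.8(118.76) + 0.75(123.19) = 254.83 + 95.01 + 92.39 = 442.23
(6) 1.35(188.76) = 254.83
(7) 1.4(188.76) + 1.7(123.19) + 0.7(72.75) = 264.26 + 209.42 + 50.93 = 524.61
Maximum is from combination 7.

524.61 kN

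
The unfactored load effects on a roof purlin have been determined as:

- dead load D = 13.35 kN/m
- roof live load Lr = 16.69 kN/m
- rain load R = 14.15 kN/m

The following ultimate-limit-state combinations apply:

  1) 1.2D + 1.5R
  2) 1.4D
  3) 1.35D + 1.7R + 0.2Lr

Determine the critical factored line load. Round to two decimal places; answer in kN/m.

45.42 kN/m

1) 1.2(13.35) + 1.5(14.15) = 16.02 + 21.23 = 37.25
2) 1.4(13.35) = 18.69
3) 1.35(13.35) + 1.7(14.15) + 0.2(16.69) = 18.02 + 24.06 + 3.34 = 45.42
Combination 3 governs: w_u = 45.42 kN/m.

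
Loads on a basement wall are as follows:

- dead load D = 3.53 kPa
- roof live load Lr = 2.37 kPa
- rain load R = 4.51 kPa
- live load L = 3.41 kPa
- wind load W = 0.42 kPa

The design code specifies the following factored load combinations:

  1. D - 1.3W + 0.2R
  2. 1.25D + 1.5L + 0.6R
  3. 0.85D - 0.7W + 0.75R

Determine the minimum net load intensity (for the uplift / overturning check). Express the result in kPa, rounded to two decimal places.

3.89 kPa

1. 1.0(3.53) - 1.3(0.42) + 0.2(4.51) = 3.89
2. 1.25(3.53) + 1.5(3.41) + 0.6(4.51) = 12.23
3. 0.85(3.53) - 0.7(0.42) + 0.75(4.51) = 3.00 - 0.29 + 3.38 = 6.09
Combination 1 gives the minimum: 3.89 kPa.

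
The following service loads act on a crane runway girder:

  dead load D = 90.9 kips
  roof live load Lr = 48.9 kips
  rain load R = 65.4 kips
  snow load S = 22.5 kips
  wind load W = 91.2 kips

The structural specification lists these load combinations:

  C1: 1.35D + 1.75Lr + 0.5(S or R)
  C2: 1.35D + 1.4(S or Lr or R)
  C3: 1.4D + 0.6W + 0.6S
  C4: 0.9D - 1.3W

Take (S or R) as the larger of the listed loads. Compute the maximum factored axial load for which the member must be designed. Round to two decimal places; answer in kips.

(S or R) → R = 65.4 kips; (S or Lr or R) → R = 65.4 kips.
C1: 1.35(90.9) + 1.75(48.9) + 0.5(65.4) = 240.99
C2: 1.35(90.9) + 1.4(65.4) = 122.72 + 91.56 = 214.28
C3: 1.4(90.9) + 0.6(91.2) + 0.6(22.5) = 127.26 + 54.72 + 13.50 = 195.48
C4: 0.9(90.9) - 1.3(91.2) = 81.81 - 118.56 = -36.75
The controlling combination is 1, giving 240.99 kips.

240.99 kips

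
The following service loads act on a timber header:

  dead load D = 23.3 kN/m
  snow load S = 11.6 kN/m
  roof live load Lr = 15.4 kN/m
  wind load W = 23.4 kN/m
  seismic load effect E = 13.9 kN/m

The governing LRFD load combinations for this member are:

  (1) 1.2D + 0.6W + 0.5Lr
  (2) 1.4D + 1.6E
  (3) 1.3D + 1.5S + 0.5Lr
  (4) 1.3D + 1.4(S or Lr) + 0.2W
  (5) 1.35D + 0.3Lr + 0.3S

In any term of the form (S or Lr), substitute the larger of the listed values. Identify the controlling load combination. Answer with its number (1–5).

Combination 4

(S or Lr) → Lr = 15.4 kN/m.
(1) 1.2(23.3) + 0.6(23.4) + 0.5(15.4) = 27.96 + 14.04 + 7.70 = 49.70
(2) 1.4(23.3) + 1.6(13.9) = 32.62 + 22.24 = 54.86
(3) 1.3(23.3) + 1.5(11.6) + 0.5(15.4) = 30.29 + 17.40 + 7.70 = 55.39
(4) 1.3(23.3) + 1.4(15.4) + 0.2(23.4) = 30.29 + 21.56 + 4.68 = 56.53
(5) 1.35(23.3) + 0.3(15.4) + 0.3(11.6) = 31.46 + 4.62 + 3.48 = 39.56
The largest value is 56.53 kN/m from combination 4.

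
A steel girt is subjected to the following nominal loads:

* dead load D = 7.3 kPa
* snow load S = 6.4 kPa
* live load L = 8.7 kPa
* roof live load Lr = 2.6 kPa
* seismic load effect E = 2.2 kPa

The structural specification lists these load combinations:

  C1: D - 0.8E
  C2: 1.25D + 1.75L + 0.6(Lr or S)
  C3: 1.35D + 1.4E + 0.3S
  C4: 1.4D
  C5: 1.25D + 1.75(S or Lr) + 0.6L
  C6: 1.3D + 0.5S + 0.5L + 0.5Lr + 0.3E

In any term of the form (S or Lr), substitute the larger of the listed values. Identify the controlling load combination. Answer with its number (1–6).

(Lr or S) → S = 6.4 kPa; (S or Lr) → S = 6.4 kPa.
C1: 1.0(7.3) - 0.8(2.2) = 7.3 - 1.8 = 5.5
C2: 1.25(7.3) + 1.75(8.7) + 0.6(6.4) = 28.2
C3: 1.35(7.3) + 1.4(2.2) + 0.3(6.4) = 9.9 + 3.1 + 1.9 = 14.9
C4: 1.4(7.3) = 10.2
C5: 1.25(7.3) + 1.75(6.4) + 0.6(8.7) = 9.1 + 11.2 + 5.2 = 25.5
C6: 1.3(7.3) + 0.5(6.4) + 0.5(8.7) + 0.5(2.6) + 0.3(2.2) = 19.0
The largest value is 28.2 kPa from combination 2.

Combination 2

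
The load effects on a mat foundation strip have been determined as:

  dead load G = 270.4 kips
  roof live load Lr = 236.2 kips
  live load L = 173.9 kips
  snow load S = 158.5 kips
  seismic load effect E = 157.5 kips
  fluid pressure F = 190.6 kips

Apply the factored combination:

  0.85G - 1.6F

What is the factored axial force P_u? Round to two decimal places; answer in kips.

0.85(270.4) - 1.6(190.6) = 229.84 - 304.96 = -75.12
P_u = -75.12 kips.

-75.12 kips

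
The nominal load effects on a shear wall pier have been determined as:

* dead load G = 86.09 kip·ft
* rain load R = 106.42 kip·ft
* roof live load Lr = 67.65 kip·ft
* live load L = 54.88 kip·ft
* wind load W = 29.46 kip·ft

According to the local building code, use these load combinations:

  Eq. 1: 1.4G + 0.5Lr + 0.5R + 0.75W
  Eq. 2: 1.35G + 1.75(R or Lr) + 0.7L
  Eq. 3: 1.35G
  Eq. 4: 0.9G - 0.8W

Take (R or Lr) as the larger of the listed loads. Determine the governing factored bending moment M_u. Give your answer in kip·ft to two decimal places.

(R or Lr) → R = 106.42 kip·ft.
Eq. 1: 1.4(86.09) + 0.5(67.65) + 0.5(106.42) + 0.75(29.46) = 229.66
Eq. 2: 1.35(86.09) + 1.75(106.42) + 0.7(54.88) = 340.87
Eq. 3: 1.35(86.09) = 116.22
Eq. 4: 0.9(86.09) - 0.8(29.46) = 77.48 - 23.57 = 53.91
The controlling combination is 2, giving 340.87 kip·ft.

340.87 kip·ft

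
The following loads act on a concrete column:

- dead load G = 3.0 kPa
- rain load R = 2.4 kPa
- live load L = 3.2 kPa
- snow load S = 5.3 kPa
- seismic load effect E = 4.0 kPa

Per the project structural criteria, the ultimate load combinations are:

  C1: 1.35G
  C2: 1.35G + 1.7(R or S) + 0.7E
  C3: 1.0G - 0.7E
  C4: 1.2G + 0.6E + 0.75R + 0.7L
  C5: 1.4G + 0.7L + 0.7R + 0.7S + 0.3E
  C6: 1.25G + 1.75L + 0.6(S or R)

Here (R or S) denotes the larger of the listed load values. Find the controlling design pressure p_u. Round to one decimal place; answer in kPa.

(R or S) → S = 5.3 kPa; (S or R) → S = 5.3 kPa.
C1: 1.35(3.0) = 4.1
C2: 1.35(3.0) + 1.7(5.3) + 0.7(4.0) = 15.9
C3: 1.0(3.0) - 0.7(4.0) = 0.2
C4: 1.2(3.0) + 0.6(4.0) + 0.75(2.4) + 0.7(3.2) = 10.0
C5: 1.4(3.0) + 0.7(3.2) + 0.7(2.4) + 0.7(5.3) + 0.3(4.0) = 13.0
C6: 1.25(3.0) + 1.75(3.2) + 0.6(5.3) = 12.5
Maximum is from combination 2.

15.9 kPa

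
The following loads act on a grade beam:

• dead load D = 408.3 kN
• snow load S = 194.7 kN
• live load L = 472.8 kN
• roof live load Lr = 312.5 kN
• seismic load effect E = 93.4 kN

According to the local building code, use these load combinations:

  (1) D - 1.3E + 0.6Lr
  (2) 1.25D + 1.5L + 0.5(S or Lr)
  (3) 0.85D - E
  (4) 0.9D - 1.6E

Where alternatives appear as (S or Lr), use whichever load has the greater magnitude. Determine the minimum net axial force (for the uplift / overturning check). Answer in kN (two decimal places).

218.03 kN

(S or Lr) → Lr = 312.5 kN.
(1) 1.0(408.3) - 1.3(93.4) + 0.6(312.5) = 408.30 - 121.42 + 187.50 = 474.38
(2) 1.25(408.3) + 1.5(472.8) + 0.5(312.5) = 510.38 + 709.20 + 156.25 = 1375.83
(3) 0.85(408.3) - 1.0(93.4) = 347.06 - 93.40 = 253.66
(4) 0.9(408.3) - 1.6(93.4) = 367.47 - 149.44 = 218.03
Combination 4 gives the minimum: 218.03 kN.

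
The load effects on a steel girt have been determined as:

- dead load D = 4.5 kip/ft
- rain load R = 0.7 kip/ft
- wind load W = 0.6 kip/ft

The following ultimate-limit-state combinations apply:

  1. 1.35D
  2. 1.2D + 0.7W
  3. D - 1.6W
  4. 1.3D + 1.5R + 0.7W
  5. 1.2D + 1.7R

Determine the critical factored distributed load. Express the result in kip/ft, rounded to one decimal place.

1. 1.35(4.5) = 6.1
2. 1.2(4.5) + 0.7(0.6) = 5.4 + 0.4 = 5.8
3. 1.0(4.5) - 1.6(0.6) = 4.5 - 1.0 = 3.5
4. 1.3(4.5) + 1.5(0.7) + 0.7(0.6) = 7.3
5. 1.2(4.5) + 1.7(0.7) = 5.4 + 1.2 = 6.6
Combination 4 governs: w_u = 7.3 kip/ft.

7.3 kip/ft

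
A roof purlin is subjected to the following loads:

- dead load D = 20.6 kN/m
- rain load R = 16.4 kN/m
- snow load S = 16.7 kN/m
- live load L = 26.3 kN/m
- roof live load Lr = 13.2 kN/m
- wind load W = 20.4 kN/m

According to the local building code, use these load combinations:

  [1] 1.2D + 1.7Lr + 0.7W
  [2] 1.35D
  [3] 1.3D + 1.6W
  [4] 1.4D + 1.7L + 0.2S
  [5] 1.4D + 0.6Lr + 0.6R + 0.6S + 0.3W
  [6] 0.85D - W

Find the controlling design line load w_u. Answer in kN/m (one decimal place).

76.9 kN/m

[1] 1.2(20.6) + 1.7(13.2) + 0.7(20.4) = 24.7 + 22.4 + 14.3 = 61.4
[2] 1.35(20.6) = 27.8
[3] 1.3(20.6) + 1.6(20.4) = 26.8 + 32.6 = 59.4
[4] 1.4(20.6) + 1.7(26.3) + 0.2(16.7) = 76.9
[5] 1.4(20.6) + 0.6(13.2) + 0.6(16.4) + 0.6(16.7) + 0.3(20.4) = 62.7
[6] 0.85(20.6) - 1.0(20.4) = 17.5 - 20.4 = -2.9
Maximum is from combination 4.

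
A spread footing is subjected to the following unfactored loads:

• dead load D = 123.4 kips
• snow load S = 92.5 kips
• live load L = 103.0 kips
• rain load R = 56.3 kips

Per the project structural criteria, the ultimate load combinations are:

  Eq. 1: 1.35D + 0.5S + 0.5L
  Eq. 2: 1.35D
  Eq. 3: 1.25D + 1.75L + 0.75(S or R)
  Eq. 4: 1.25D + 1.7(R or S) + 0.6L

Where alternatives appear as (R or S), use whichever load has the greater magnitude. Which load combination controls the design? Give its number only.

Combination 3

(S or R) → S = 92.5 kips; (R or S) → S = 92.5 kips.
Eq. 1: 1.35(123.4) + 0.5(92.5) + 0.5(103.0) = 264.3
Eq. 2: 1.35(123.4) = 166.6
Eq. 3: 1.25(123.4) + 1.75(103.0) + 0.75(92.5) = 403.9
Eq. 4: 1.25(123.4) + 1.7(92.5) + 0.6(103.0) = 373.3
The largest value is 403.9 kips from combination 3.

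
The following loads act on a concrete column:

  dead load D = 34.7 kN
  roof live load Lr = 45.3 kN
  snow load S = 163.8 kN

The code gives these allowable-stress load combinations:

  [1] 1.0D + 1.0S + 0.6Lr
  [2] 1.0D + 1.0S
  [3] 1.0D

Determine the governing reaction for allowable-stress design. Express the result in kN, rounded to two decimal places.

225.68 kN

[1] 1.0(34.7) + 1.0(163.8) + 0.6(45.3) = 34.70 + 163.80 + 27.18 = 225.68
[2] 1.0(34.7) + 1.0(163.8) = 34.70 + 163.80 = 198.50
[3] 1.0(34.7) = 34.70
Maximum is from combination 1.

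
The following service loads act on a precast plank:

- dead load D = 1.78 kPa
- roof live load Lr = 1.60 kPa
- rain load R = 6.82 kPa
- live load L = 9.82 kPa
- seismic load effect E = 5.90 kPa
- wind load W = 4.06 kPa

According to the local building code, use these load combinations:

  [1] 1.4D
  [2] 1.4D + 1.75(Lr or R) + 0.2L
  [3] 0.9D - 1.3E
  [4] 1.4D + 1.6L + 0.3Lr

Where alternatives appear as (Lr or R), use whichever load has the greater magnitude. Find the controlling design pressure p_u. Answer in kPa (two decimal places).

(Lr or R) → R = 6.82 kPa.
[1] 1.4(1.78) = 2.49
[2] 1.4(1.78) + 1.75(6.82) + 0.2(9.82) = 2.49 + 11.94 + 1.96 = 16.39
[3] 0.9(1.78) - 1.3(5.90) = 1.60 - 7.67 = -6.07
[4] 1.4(1.78) + 1.6(9.82) + 0.3(1.60) = 2.49 + 15.71 + 0.48 = 18.68
The controlling combination is 4, giving 18.68 kPa.

18.68 kPa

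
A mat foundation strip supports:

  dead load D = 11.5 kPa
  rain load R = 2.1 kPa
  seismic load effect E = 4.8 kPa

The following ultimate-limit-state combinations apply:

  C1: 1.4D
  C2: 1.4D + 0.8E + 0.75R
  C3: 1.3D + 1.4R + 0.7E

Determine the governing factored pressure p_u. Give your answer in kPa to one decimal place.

C1: 1.4(11.5) = 16.1
C2: 1.4(11.5) + 0.8(4.8) + 0.75(2.1) = 16.1 + 3.8 + 1.6 = 21.5
C3: 1.3(11.5) + 1.4(2.1) + 0.7(4.8) = 15.0 + 2.9 + 3.4 = 21.3
Maximum is from combination 2.

21.5 kPa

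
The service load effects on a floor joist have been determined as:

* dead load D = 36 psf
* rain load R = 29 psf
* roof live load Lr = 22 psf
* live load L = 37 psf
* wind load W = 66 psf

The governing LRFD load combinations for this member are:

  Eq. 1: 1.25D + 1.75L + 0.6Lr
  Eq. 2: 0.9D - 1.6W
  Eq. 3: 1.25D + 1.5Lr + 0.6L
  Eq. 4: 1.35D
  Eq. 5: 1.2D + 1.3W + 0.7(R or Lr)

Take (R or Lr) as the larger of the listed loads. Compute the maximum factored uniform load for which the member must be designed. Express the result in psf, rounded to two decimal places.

(R or Lr) → R = 29 psf.
Eq. 1: 1.25(36) + 1.75(37) + 0.6(22) = 122.95
Eq. 2: 0.9(36) - 1.6(66) = -73.20
Eq. 3: 1.25(36) + 1.5(22) + 0.6(37) = 100.20
Eq. 4: 1.35(36) = 48.60
Eq. 5: 1.2(36) + 1.3(66) + 0.7(29) = 149.30
Maximum is from combination 5.

149.30 psf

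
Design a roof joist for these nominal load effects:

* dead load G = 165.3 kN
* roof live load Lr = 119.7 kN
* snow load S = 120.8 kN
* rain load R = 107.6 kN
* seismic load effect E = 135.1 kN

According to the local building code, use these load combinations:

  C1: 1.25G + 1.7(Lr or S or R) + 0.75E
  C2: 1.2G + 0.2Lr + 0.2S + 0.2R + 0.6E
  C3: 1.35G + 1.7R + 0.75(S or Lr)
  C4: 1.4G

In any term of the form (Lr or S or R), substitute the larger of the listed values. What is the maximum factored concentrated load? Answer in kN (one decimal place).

513.3 kN

(Lr or S or R) → S = 120.8 kN; (S or Lr) → S = 120.8 kN.
C1: 1.25(165.3) + 1.7(120.8) + 0.75(135.1) = 206.6 + 205.4 + 101.3 = 513.3
C2: 1.2(165.3) + 0.2(119.7) + 0.2(120.8) + 0.2(107.6) + 0.6(135.1) = 349.0
C3: 1.35(165.3) + 1.7(107.6) + 0.75(120.8) = 223.2 + 182.9 + 90.6 = 496.7
C4: 1.4(165.3) = 231.4
The controlling combination is 1, giving 513.3 kN.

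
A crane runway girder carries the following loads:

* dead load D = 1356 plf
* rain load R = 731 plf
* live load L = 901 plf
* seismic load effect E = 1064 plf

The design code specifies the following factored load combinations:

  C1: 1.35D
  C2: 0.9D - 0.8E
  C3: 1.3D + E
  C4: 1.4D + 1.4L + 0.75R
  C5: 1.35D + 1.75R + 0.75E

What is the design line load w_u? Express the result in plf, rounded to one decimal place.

3907.9 plf

C1: 1.35(1356) = 1830.6
C2: 0.9(1356) - 0.8(1064) = 1220.4 - 851.2 = 369.2
C3: 1.3(1356) + 1.0(1064) = 1762.8 + 1064.0 = 2826.8
C4: 1.4(1356) + 1.4(901) + 0.75(731) = 1898.4 + 1261.4 + 548.3 = 3708.1
C5: 1.35(1356) + 1.75(731) + 0.75(1064) = 1830.6 + 1279.3 + 798.0 = 3907.9
Combination 5 governs: w_u = 3907.9 plf.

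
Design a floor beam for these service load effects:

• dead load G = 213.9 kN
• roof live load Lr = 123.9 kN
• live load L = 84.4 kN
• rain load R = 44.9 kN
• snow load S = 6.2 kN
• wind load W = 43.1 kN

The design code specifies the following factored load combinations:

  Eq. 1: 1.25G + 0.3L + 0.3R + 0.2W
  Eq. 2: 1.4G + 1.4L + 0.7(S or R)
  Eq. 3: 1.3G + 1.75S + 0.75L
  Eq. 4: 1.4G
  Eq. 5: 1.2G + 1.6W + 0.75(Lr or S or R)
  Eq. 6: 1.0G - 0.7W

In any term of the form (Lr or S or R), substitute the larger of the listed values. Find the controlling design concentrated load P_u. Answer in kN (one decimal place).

449.1 kN

(S or R) → R = 44.9 kN; (Lr or S or R) → Lr = 123.9 kN.
Eq. 1: 1.25(213.9) + 0.3(84.4) + 0.3(44.9) + 0.2(43.1) = 267.4 + 25.3 + 13.5 + 8.6 = 314.8
Eq. 2: 1.4(213.9) + 1.4(84.4) + 0.7(44.9) = 299.5 + 118.2 + 31.4 = 449.1
Eq. 3: 1.3(213.9) + 1.75(6.2) + 0.75(84.4) = 352.2
Eq. 4: 1.4(213.9) = 299.5
Eq. 5: 1.2(213.9) + 1.6(43.1) + 0.75(123.9) = 256.7 + 69.0 + 92.9 = 418.6
Eq. 6: 1.0(213.9) - 0.7(43.1) = 213.9 - 30.2 = 183.7
Combination 2 governs: P_u = 449.1 kN.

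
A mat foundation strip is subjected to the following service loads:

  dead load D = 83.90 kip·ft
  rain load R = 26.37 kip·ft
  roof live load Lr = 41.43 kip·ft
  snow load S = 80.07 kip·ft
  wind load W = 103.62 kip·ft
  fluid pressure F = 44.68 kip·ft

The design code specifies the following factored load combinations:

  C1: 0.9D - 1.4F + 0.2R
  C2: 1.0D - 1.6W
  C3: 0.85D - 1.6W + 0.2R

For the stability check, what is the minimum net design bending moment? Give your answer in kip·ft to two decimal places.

-89.20 kip·ft

C1: 0.9(83.90) - 1.4(44.68) + 0.2(26.37) = 75.51 - 62.55 + 5.27 = 18.23
C2: 1.0(83.90) - 1.6(103.62) = 83.90 - 165.79 = -81.89
C3: 0.85(83.90) - 1.6(103.62) + 0.2(26.37) = 71.32 - 165.79 + 5.27 = -89.20
Combination 3 gives the minimum: -89.20 kip·ft.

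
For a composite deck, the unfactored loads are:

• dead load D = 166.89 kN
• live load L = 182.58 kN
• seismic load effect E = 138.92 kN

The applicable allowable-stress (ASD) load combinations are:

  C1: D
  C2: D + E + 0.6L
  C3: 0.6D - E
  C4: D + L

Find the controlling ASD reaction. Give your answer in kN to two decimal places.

415.36 kN

C1: 1.0(166.89) = 166.89
C2: 1.0(166.89) + 1.0(138.92) + 0.6(182.58) = 415.36
C3: 0.6(166.89) - 1.0(138.92) = -38.79
C4: 1.0(166.89) + 1.0(182.58) = 349.47
Maximum is from combination 2.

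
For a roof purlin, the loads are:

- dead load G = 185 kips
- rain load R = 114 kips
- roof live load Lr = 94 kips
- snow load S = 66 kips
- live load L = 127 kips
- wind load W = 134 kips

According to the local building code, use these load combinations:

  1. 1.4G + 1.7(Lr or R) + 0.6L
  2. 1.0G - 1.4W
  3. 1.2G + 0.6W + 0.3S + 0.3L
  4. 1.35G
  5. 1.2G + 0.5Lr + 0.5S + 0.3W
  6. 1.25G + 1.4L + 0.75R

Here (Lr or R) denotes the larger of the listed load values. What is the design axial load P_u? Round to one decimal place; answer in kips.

529.0 kips

(Lr or R) → R = 114 kips.
1. 1.4(185) + 1.7(114) + 0.6(127) = 259.0 + 193.8 + 76.2 = 529.0
2. 1.0(185) - 1.4(134) = 185.0 - 187.6 = -2.6
3. 1.2(185) + 0.6(134) + 0.3(66) + 0.3(127) = 222.0 + 80.4 + 19.8 + 38.1 = 360.3
4. 1.35(185) = 249.8
5. 1.2(185) + 0.5(94) + 0.5(66) + 0.3(134) = 222.0 + 47.0 + 33.0 + 40.2 = 342.2
6. 1.25(185) + 1.4(127) + 0.75(114) = 231.3 + 177.8 + 85.5 = 494.6
Combination 1 governs: P_u = 529.0 kips.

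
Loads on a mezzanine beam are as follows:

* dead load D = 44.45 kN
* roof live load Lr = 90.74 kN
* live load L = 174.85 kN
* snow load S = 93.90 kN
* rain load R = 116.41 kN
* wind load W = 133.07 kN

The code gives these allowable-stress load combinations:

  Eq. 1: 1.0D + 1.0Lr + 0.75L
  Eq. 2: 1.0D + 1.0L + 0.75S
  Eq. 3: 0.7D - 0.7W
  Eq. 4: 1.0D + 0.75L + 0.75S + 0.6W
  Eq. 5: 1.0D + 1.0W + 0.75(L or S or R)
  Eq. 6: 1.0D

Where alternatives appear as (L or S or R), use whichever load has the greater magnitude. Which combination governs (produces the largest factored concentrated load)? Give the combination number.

Combination 4

(L or S or R) → L = 174.85 kN.
Eq. 1: 1.0(44.45) + 1.0(90.74) + 0.75(174.85) = 44.45 + 90.74 + 131.14 = 266.33
Eq. 2: 1.0(44.45) + 1.0(174.85) + 0.75(93.90) = 44.45 + 174.85 + 70.43 = 289.73
Eq. 3: 0.7(44.45) - 0.7(133.07) = 31.12 - 93.15 = -62.03
Eq. 4: 1.0(44.45) + 0.75(174.85) + 0.75(93.90) + 0.6(133.07) = 325.85
Eq. 5: 1.0(44.45) + 1.0(133.07) + 0.75(174.85) = 44.45 + 133.07 + 131.14 = 308.66
Eq. 6: 1.0(44.45) = 44.45
The largest value is 325.85 kN from combination 4.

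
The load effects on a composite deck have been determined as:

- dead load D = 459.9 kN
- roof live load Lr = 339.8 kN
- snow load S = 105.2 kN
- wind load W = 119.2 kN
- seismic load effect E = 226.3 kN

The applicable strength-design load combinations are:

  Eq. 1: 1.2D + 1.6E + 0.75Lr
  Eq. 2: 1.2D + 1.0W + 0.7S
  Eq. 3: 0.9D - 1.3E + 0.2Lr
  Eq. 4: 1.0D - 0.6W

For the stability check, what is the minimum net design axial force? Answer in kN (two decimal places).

Eq. 1: 1.2(459.9) + 1.6(226.3) + 0.75(339.8) = 551.88 + 362.08 + 254.85 = 1168.81
Eq. 2: 1.2(459.9) + 1.0(119.2) + 0.7(105.2) = 551.88 + 119.20 + 73.64 = 744.72
Eq. 3: 0.9(459.9) - 1.3(226.3) + 0.2(339.8) = 413.91 - 294.19 + 67.96 = 187.68
Eq. 4: 1.0(459.9) - 0.6(119.2) = 459.90 - 71.52 = 388.38
Combination 3 gives the minimum: 187.68 kN.

187.68 kN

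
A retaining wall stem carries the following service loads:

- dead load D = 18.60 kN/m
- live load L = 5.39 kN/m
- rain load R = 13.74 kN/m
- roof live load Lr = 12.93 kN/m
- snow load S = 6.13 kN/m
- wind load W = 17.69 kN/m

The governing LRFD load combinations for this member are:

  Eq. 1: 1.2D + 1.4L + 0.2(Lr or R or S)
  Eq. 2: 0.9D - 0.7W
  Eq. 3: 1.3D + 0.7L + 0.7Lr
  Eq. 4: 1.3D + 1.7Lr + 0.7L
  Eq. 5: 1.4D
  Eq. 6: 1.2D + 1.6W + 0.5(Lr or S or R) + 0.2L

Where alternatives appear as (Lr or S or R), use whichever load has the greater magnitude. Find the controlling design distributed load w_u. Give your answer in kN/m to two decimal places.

58.57 kN/m

(Lr or R or S) → R = 13.74 kN/m; (Lr or S or R) → R = 13.74 kN/m.
Eq. 1: 1.2(18.60) + 1.4(5.39) + 0.2(13.74) = 32.61
Eq. 2: 0.9(18.60) - 0.7(17.69) = 16.74 - 12.38 = 4.36
Eq. 3: 1.3(18.60) + 0.7(5.39) + 0.7(12.93) = 24.18 + 3.77 + 9.05 = 37.00
Eq. 4: 1.3(18.60) + 1.7(12.93) + 0.7(5.39) = 24.18 + 21.98 + 3.77 = 49.93
Eq. 5: 1.4(18.60) = 26.04
Eq. 6: 1.2(18.60) + 1.6(17.69) + 0.5(13.74) + 0.2(5.39) = 22.32 + 28.30 + 6.87 + 1.08 = 58.57
Combination 6 governs: w_u = 58.57 kN/m.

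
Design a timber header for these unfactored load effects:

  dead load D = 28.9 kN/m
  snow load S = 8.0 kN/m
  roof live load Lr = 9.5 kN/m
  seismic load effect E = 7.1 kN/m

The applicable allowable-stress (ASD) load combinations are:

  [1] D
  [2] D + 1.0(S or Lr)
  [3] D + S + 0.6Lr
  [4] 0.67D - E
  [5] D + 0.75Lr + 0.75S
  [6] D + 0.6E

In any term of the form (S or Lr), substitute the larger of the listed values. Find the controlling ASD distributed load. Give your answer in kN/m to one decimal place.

42.6 kN/m

(S or Lr) → Lr = 9.5 kN/m.
[1] 1.0(28.9) = 28.9
[2] 1.0(28.9) + 1.0(9.5) = 28.9 + 9.5 = 38.4
[3] 1.0(28.9) + 1.0(8.0) + 0.6(9.5) = 28.9 + 8.0 + 5.7 = 42.6
[4] 0.67(28.9) - 1.0(7.1) = 19.4 - 7.1 = 12.3
[5] 1.0(28.9) + 0.75(9.5) + 0.75(8.0) = 28.9 + 7.1 + 6.0 = 42.0
[6] 1.0(28.9) + 0.6(7.1) = 28.9 + 4.3 = 33.2
Combination 3 governs: w = 42.6 kN/m.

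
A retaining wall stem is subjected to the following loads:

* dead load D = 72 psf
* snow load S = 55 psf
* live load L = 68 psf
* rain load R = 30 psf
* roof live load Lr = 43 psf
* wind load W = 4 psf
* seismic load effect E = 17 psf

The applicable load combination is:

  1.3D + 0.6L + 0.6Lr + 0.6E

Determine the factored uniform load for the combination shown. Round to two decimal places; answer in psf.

170.40 psf

1.3(72) + 0.6(68) + 0.6(43) + 0.6(17) = 93.60 + 40.80 + 25.80 + 10.20 = 170.40
q_u = 170.40 psf.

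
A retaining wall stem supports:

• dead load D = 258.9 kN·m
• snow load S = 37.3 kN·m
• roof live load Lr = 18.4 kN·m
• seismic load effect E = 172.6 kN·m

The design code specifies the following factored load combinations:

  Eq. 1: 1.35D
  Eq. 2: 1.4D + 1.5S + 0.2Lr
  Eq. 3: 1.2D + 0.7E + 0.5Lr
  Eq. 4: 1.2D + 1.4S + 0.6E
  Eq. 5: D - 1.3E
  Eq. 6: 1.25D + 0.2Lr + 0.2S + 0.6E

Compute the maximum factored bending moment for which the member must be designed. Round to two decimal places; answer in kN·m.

Eq. 1: 1.35(258.9) = 349.52
Eq. 2: 1.4(258.9) + 1.5(37.3) + 0.2(18.4) = 422.09
Eq. 3: 1.2(258.9) + 0.7(172.6) + 0.5(18.4) = 440.70
Eq. 4: 1.2(258.9) + 1.4(37.3) + 0.6(172.6) = 466.46
Eq. 5: 1.0(258.9) - 1.3(172.6) = 34.52
Eq. 6: 1.25(258.9) + 0.2(18.4) + 0.2(37.3) + 0.6(172.6) = 438.33
Maximum is from combination 4.

466.46 kN·m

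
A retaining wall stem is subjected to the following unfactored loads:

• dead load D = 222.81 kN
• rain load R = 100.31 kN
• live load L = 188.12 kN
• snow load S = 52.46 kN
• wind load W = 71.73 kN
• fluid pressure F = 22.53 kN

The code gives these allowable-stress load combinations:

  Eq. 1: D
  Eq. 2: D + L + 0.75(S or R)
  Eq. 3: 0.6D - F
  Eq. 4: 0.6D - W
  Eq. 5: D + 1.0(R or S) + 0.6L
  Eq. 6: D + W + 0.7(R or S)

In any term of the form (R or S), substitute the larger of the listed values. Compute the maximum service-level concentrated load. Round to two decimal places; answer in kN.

486.16 kN

(S or R) → R = 100.31 kN; (R or S) → R = 100.31 kN.
Eq. 1: 1.0(222.81) = 222.81
Eq. 2: 1.0(222.81) + 1.0(188.12) + 0.75(100.31) = 486.16
Eq. 3: 0.6(222.81) - 1.0(22.53) = 111.16
Eq. 4: 0.6(222.81) - 1.0(71.73) = 61.96
Eq. 5: 1.0(222.81) + 1.0(100.31) + 0.6(188.12) = 435.99
Eq. 6: 1.0(222.81) + 1.0(71.73) + 0.7(100.31) = 364.76
The controlling combination is 2, giving 486.16 kN.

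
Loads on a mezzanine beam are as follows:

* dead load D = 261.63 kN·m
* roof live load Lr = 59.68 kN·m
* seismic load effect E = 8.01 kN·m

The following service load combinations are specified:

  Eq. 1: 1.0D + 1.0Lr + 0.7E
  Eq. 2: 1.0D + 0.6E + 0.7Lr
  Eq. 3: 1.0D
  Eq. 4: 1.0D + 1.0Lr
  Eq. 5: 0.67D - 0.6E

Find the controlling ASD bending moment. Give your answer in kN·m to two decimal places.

Eq. 1: 1.0(261.63) + 1.0(59.68) + 0.7(8.01) = 326.92
Eq. 2: 1.0(261.63) + 0.6(8.01) + 0.7(59.68) = 308.21
Eq. 3: 1.0(261.63) = 261.63
Eq. 4: 1.0(261.63) + 1.0(59.68) = 321.31
Eq. 5: 0.67(261.63) - 0.6(8.01) = 170.49
Maximum is from combination 1.

326.92 kN·m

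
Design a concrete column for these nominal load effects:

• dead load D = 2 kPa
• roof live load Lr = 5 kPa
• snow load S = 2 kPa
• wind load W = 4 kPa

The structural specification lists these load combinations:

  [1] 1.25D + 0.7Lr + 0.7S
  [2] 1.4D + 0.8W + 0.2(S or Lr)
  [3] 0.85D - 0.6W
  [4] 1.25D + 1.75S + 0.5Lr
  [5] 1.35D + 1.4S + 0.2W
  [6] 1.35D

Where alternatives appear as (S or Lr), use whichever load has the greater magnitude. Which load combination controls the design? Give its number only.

Combination 4

(S or Lr) → Lr = 5 kPa.
[1] 1.25(2) + 0.7(5) + 0.7(2) = 7.4
[2] 1.4(2) + 0.8(4) + 0.2(5) = 7.0
[3] 0.85(2) - 0.6(4) = -0.7
[4] 1.25(2) + 1.75(2) + 0.5(5) = 8.5
[5] 1.35(2) + 1.4(2) + 0.2(4) = 6.3
[6] 1.35(2) = 2.7
The largest value is 8.5 kPa from combination 4.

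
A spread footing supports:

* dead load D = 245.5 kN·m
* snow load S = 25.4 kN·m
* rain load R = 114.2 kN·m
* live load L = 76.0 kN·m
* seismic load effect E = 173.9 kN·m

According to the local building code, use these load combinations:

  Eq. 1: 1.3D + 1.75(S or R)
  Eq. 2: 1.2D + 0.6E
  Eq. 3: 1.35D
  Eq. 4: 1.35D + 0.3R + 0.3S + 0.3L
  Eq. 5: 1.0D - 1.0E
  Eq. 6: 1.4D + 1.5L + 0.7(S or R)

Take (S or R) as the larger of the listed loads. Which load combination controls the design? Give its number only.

(S or R) → R = 114.2 kN·m.
Eq. 1: 1.3(245.5) + 1.75(114.2) = 519.0
Eq. 2: 1.2(245.5) + 0.6(173.9) = 398.9
Eq. 3: 1.35(245.5) = 331.4
Eq. 4: 1.35(245.5) + 0.3(114.2) + 0.3(25.4) + 0.3(76.0) = 396.1
Eq. 5: 1.0(245.5) - 1.0(173.9) = 71.6
Eq. 6: 1.4(245.5) + 1.5(76.0) + 0.7(114.2) = 537.6
The largest value is 537.6 kN·m from combination 6.

Combination 6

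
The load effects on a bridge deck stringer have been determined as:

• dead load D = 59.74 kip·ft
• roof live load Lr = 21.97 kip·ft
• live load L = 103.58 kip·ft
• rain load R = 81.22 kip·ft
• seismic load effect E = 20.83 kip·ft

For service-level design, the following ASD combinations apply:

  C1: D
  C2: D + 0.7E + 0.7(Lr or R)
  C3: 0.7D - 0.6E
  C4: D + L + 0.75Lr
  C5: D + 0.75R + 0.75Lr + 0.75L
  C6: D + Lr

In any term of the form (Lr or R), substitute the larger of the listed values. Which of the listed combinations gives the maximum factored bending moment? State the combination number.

Combination 5

(Lr or R) → R = 81.22 kip·ft.
C1: 1.0(59.74) = 59.74
C2: 1.0(59.74) + 0.7(20.83) + 0.7(81.22) = 131.18
C3: 0.7(59.74) - 0.6(20.83) = 29.32
C4: 1.0(59.74) + 1.0(103.58) + 0.75(21.97) = 179.80
C5: 1.0(59.74) + 0.75(81.22) + 0.75(21.97) + 0.75(103.58) = 214.82
C6: 1.0(59.74) + 1.0(21.97) = 81.71
The largest value is 214.82 kip·ft from combination 5.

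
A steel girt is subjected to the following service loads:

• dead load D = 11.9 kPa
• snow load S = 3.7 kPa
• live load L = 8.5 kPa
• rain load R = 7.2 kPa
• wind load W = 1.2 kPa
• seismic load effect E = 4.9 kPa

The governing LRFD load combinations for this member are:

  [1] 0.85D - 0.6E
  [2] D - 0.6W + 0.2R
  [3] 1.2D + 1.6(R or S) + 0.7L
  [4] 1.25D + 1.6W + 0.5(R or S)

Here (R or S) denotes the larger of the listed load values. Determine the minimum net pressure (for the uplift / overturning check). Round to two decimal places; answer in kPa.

7.18 kPa

(R or S) → R = 7.2 kPa.
[1] 0.85(11.9) - 0.6(4.9) = 10.12 - 2.94 = 7.18
[2] 1.0(11.9) - 0.6(1.2) + 0.2(7.2) = 11.90 - 0.72 + 1.44 = 12.62
[3] 1.2(11.9) + 1.6(7.2) + 0.7(8.5) = 14.28 + 11.52 + 5.95 = 31.75
[4] 1.25(11.9) + 1.6(1.2) + 0.5(7.2) = 14.88 + 1.92 + 3.60 = 20.40
Combination 1 gives the minimum: 7.18 kPa.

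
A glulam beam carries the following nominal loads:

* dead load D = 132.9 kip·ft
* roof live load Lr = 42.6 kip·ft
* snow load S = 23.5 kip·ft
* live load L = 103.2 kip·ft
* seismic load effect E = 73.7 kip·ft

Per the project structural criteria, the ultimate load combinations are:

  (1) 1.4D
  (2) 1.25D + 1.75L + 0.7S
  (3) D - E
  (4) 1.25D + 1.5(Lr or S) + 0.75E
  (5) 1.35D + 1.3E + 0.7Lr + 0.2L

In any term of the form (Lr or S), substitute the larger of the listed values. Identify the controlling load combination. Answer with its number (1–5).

(Lr or S) → Lr = 42.6 kip·ft.
(1) 1.4(132.9) = 186.1
(2) 1.25(132.9) + 1.75(103.2) + 0.7(23.5) = 166.1 + 180.6 + 16.5 = 363.2
(3) 1.0(132.9) - 1.0(73.7) = 132.9 - 73.7 = 59.2
(4) 1.25(132.9) + 1.5(42.6) + 0.75(73.7) = 166.1 + 63.9 + 55.3 = 285.3
(5) 1.35(132.9) + 1.3(73.7) + 0.7(42.6) + 0.2(103.2) = 325.7
The largest value is 363.2 kip·ft from combination 2.

Combination 2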